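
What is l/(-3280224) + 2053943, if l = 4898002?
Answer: 3368694112615/1640112 ≈ 2.0539e+6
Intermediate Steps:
l/(-3280224) + 2053943 = 4898002/(-3280224) + 2053943 = 4898002*(-1/3280224) + 2053943 = -2449001/1640112 + 2053943 = 3368694112615/1640112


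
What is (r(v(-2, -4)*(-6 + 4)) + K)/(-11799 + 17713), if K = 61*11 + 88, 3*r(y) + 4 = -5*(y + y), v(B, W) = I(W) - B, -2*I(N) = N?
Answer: 2353/17742 ≈ 0.13262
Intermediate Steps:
I(N) = -N/2
v(B, W) = -B - W/2 (v(B, W) = -W/2 - B = -B - W/2)
r(y) = -4/3 - 10*y/3 (r(y) = -4/3 + (-5*(y + y))/3 = -4/3 + (-10*y)/3 = -4/3 - 10*y/3)
K = 759 (K = 671 + 88 = 759)
(r(v(-2, -4)*(-6 + 4)) + K)/(-11799 + 17713) = ((-4/3 - 10*(-1*(-2) - ½*(-4))*(-6 + 4)/3) + 759)/(-11799 + 17713) = ((-4/3 - 10*(2 + 2)*(-2)/3) + 759)/5914 = ((-4/3 - 40*(-2)/3) + 759)*(1/5914) = ((-4/3 - 10/3*(-8)) + 759)*(1/5914) = ((-4/3 + 80/3) + 759)*(1/5914) = (76/3 + 759)*(1/5914) = (2353/3)*(1/5914) = 2353/17742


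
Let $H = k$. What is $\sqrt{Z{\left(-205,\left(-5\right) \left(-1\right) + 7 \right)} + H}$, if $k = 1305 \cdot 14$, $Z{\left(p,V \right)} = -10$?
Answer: $2 \sqrt{4565} \approx 135.13$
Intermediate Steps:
$k = 18270$
$H = 18270$
$\sqrt{Z{\left(-205,\left(-5\right) \left(-1\right) + 7 \right)} + H} = \sqrt{-10 + 18270} = \sqrt{18260} = 2 \sqrt{4565}$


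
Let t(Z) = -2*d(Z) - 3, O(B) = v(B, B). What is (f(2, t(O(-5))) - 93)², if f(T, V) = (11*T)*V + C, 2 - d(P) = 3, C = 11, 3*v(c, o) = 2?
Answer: 10816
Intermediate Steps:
v(c, o) = ⅔ (v(c, o) = (⅓)*2 = ⅔)
O(B) = ⅔
d(P) = -1 (d(P) = 2 - 1*3 = 2 - 3 = -1)
t(Z) = -1 (t(Z) = -2*(-1) - 3 = 2 - 3 = -1)
f(T, V) = 11 + 11*T*V (f(T, V) = (11*T)*V + 11 = 11*T*V + 11 = 11 + 11*T*V)
(f(2, t(O(-5))) - 93)² = ((11 + 11*2*(-1)) - 93)² = ((11 - 22) - 93)² = (-11 - 93)² = (-104)² = 10816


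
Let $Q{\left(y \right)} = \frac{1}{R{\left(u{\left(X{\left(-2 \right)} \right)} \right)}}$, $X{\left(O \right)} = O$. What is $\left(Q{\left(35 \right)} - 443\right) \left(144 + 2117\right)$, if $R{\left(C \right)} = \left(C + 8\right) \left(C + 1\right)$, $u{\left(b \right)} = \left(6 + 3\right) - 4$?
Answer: $- \frac{78124333}{78} \approx -1.0016 \cdot 10^{6}$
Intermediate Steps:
$u{\left(b \right)} = 5$ ($u{\left(b \right)} = 9 - 4 = 5$)
$R{\left(C \right)} = \left(1 + C\right) \left(8 + C\right)$ ($R{\left(C \right)} = \left(8 + C\right) \left(1 + C\right) = \left(1 + C\right) \left(8 + C\right)$)
$Q{\left(y \right)} = \frac{1}{78}$ ($Q{\left(y \right)} = \frac{1}{8 + 5^{2} + 9 \cdot 5} = \frac{1}{8 + 25 + 45} = \frac{1}{78}$)
$\left(Q{\left(35 \right)} - 443\right) \left(144 + 2117\right) = \left(\frac{1}{78} - 443\right) \left(144 + 2117\right) = \left(- \frac{34553}{78}\right) 2261 = - \frac{78124333}{78}$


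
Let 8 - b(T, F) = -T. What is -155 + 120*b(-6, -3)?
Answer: 85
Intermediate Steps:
b(T, F) = 8 + T (b(T, F) = 8 - (-1)*T = 8 + T)
-155 + 120*b(-6, -3) = -155 + 120*(8 - 6) = -155 + 120*2 = -155 + 240 = 85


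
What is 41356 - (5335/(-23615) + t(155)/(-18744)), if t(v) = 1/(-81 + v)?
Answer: 270927344315203/6551065488 ≈ 41356.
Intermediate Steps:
41356 - (5335/(-23615) + t(155)/(-18744)) = 41356 - (5335/(-23615) + 1/((-81 + 155)*(-18744))) = 41356 - (5335*(-1/23615) - 1/18744/74) = 41356 - (-1067/4723 + (1/74)*(-1/18744)) = 41356 - (-1067/4723 - 1/1387056) = 41356 - 1*(-1479993475/6551065488) = 41356 + 1479993475/6551065488 = 270927344315203/6551065488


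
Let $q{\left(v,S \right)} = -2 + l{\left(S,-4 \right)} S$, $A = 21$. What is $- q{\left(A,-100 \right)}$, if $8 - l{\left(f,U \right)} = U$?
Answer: $1202$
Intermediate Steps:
$l{\left(f,U \right)} = 8 - U$
$q{\left(v,S \right)} = -2 + 12 S$ ($q{\left(v,S \right)} = -2 + \left(8 - -4\right) S = -2 + \left(8 + 4\right) S = -2 + 12 S$)
$- q{\left(A,-100 \right)} = - (-2 + 12 \left(-100\right)) = - (-2 - 1200) = \left(-1\right) \left(-1202\right) = 1202$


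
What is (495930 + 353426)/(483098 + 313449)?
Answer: 849356/796547 ≈ 1.0663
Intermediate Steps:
(495930 + 353426)/(483098 + 313449) = 849356/796547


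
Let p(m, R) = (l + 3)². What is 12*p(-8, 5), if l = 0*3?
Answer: 108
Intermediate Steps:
l = 0
p(m, R) = 9 (p(m, R) = (0 + 3)² = 3² = 9)
12*p(-8, 5) = 12*9 = 108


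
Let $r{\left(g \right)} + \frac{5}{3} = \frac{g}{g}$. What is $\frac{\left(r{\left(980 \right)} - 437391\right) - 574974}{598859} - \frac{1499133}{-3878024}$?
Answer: $- \frac{9084627188587}{6967168723848} \approx -1.3039$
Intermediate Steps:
$r{\left(g \right)} = - \frac{2}{3}$ ($r{\left(g \right)} = - \frac{5}{3} + \frac{g}{g} = - \frac{5}{3} + 1 = - \frac{2}{3}$)
$\frac{\left(r{\left(980 \right)} - 437391\right) - 574974}{598859} - \frac{1499133}{-3878024} = \frac{\left(- \frac{2}{3} - 437391\right) - 574974}{598859} - \frac{1499133}{-3878024} = \left(- \frac{1312175}{3} - 574974\right) \frac{1}{598859} - - \frac{1499133}{3878024} = \left(- \frac{3037097}{3}\right) \frac{1}{598859} + \frac{1499133}{3878024} = - \frac{3037097}{1796577} + \frac{1499133}{3878024} = - \frac{9084627188587}{6967168723848}$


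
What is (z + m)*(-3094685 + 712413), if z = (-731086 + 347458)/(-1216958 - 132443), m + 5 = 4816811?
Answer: -15484299208973566848/1349401 ≈ -1.1475e+13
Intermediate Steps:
m = 4816806 (m = -5 + 4816811 = 4816806)
z = 383628/1349401 (z = -383628/(-1349401) = -383628*(-1/1349401) = 383628/1349401 ≈ 0.28430)
(z + m)*(-3094685 + 712413) = (383628/1349401 + 4816806)*(-3094685 + 712413) = (6499803216834/1349401)*(-2382272) = -15484299208973566848/1349401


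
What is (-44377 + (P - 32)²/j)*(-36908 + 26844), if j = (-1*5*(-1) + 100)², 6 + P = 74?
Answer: 547095957584/1225 ≈ 4.4661e+8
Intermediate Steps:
P = 68 (P = -6 + 74 = 68)
j = 11025 (j = (-5*(-1) + 100)² = (5 + 100)² = 105² = 11025)
(-44377 + (P - 32)²/j)*(-36908 + 26844) = (-44377 + (68 - 32)²/11025)*(-36908 + 26844) = (-44377 + 36²*(1/11025))*(-10064) = (-44377 + 1296*(1/11025))*(-10064) = (-44377 + 144/1225)*(-10064) = -54361681/1225*(-10064) = 547095957584/1225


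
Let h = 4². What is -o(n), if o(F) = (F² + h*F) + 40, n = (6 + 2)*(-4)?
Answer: -552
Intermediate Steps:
h = 16
n = -32 (n = 8*(-4) = -32)
o(F) = 40 + F² + 16*F (o(F) = (F² + 16*F) + 40 = 40 + F² + 16*F)
-o(n) = -(40 + (-32)² + 16*(-32)) = -(40 + 1024 - 512) = -1*552 = -552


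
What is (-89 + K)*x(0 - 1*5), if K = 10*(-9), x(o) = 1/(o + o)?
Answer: 179/10 ≈ 17.900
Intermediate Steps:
x(o) = 1/(2*o)
K = -90
(-89 + K)*x(0 - 1*5) = (-89 - 90)*(1/(2*(0 - 1*5))) = -179/(2*(0 - 5)) = -179/(2*(-5)) = -179*(-1)/(2*5) = -179*(-⅒) = 179/10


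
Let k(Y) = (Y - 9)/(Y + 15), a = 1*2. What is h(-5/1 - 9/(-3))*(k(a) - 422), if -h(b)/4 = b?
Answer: -57448/17 ≈ -3379.3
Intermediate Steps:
h(b) = -4*b
a = 2
k(Y) = (-9 + Y)/(15 + Y)
h(-5/1 - 9/(-3))*(k(a) - 422) = (-4*(-5/1 - 9/(-3)))*((-9 + 2)/(15 + 2) - 422) = (-4*(-5*1 - 9*(-⅓)))*(-7/17 - 422) = (-4*(-5 + 3))*((1/17)*(-7) - 422) = (-4*(-2))*(-7/17 - 422) = 8*(-7181/17) = -57448/17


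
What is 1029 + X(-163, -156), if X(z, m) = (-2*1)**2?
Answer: 1033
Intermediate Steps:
X(z, m) = 4 (X(z, m) = (-2)**2 = 4)
1029 + X(-163, -156) = 1029 + 4 = 1033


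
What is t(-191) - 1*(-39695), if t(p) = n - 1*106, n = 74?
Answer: 39663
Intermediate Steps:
t(p) = -32 (t(p) = 74 - 1*106 = 74 - 106 = -32)
t(-191) - 1*(-39695) = -32 - 1*(-39695) = -32 + 39695 = 39663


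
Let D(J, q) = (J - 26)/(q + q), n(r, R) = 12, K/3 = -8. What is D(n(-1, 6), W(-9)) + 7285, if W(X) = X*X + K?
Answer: 415238/57 ≈ 7284.9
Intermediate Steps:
K = -24 (K = 3*(-8) = -24)
W(X) = -24 + X² (W(X) = X*X - 24 = X² - 24 = -24 + X²)
D(J, q) = (-26 + J)/(2*q) (D(J, q) = (-26 + J)/((2*q)) = (-26 + J)*(1/(2*q)) = (-26 + J)/(2*q))
D(n(-1, 6), W(-9)) + 7285 = (-26 + 12)/(2*(-24 + (-9)²)) + 7285 = (½)*(-14)/(-24 + 81) + 7285 = (½)*(-14)/57 + 7285 = (½)*(1/57)*(-14) + 7285 = -7/57 + 7285 = 415238/57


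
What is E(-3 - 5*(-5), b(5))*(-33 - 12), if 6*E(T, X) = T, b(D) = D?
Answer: -165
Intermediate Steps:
E(T, X) = T/6
E(-3 - 5*(-5), b(5))*(-33 - 12) = ((-3 - 5*(-5))/6)*(-33 - 12) = ((-3 + 25)/6)*(-45) = ((1/6)*22)*(-45) = (11/3)*(-45) = -165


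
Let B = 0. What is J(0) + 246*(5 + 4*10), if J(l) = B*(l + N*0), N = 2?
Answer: 11070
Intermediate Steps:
J(l) = 0 (J(l) = 0*(l + 2*0) = 0*(l + 0) = 0*l = 0)
J(0) + 246*(5 + 4*10) = 0 + 246*(5 + 4*10) = 0 + 246*(5 + 40) = 0 + 246*45 = 0 + 11070 = 11070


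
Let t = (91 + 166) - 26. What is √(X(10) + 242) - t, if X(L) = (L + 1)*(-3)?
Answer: -231 + √209 ≈ -216.54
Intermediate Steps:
X(L) = -3 - 3*L (X(L) = (1 + L)*(-3) = -3 - 3*L)
t = 231 (t = 257 - 26 = 231)
√(X(10) + 242) - t = √((-3 - 3*10) + 242) - 1*231 = √((-3 - 30) + 242) - 231 = √(-33 + 242) - 231 = √209 - 231 = -231 + √209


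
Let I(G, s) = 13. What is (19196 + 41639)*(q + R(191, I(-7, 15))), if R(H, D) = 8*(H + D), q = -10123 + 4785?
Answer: -225454510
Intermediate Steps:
q = -5338
R(H, D) = 8*D + 8*H (R(H, D) = 8*(D + H) = 8*D + 8*H)
(19196 + 41639)*(q + R(191, I(-7, 15))) = (19196 + 41639)*(-5338 + (8*13 + 8*191)) = 60835*(-5338 + (104 + 1528)) = 60835*(-5338 + 1632) = 60835*(-3706) = -225454510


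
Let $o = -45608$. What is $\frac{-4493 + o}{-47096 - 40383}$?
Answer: $\frac{50101}{87479} \approx 0.57272$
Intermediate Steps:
$\frac{-4493 + o}{-47096 - 40383} = \frac{-4493 - 45608}{-47096 - 40383} = - \frac{50101}{-87479} = \left(-50101\right) \left(- \frac{1}{87479}\right) = \frac{50101}{87479}$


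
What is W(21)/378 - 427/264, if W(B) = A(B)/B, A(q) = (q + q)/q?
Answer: -564833/349272 ≈ -1.6172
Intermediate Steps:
A(q) = 2 (A(q) = (2*q)/q = 2)
W(B) = 2/B
W(21)/378 - 427/264 = (2/21)/378 - 427/264 = (2*(1/21))*(1/378) - 427*1/264 = (2/21)*(1/378) - 427/264 = 1/3969 - 427/264 = -564833/349272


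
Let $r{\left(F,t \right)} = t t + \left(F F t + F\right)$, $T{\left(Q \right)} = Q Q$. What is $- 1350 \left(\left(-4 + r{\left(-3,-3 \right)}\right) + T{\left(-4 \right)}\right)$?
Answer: $12150$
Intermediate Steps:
$T{\left(Q \right)} = Q^{2}$
$r{\left(F,t \right)} = F + t^{2} + t F^{2}$ ($r{\left(F,t \right)} = t^{2} + \left(F^{2} t + F\right) = t^{2} + \left(t F^{2} + F\right) = t^{2} + \left(F + t F^{2}\right) = F + t^{2} + t F^{2}$)
$- 1350 \left(\left(-4 + r{\left(-3,-3 \right)}\right) + T{\left(-4 \right)}\right) = - 1350 \left(\left(-4 - \left(3 + 18\right)\right) + \left(-4\right)^{2}\right) = - 1350 \left(\left(-4 - 21\right) + 16\right) = - 1350 \left(-25 + 16\right) = \left(-1350\right) \left(-9\right) = 12150$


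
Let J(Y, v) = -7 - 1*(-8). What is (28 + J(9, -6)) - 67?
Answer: -38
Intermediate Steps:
J(Y, v) = 1 (J(Y, v) = -7 + 8 = 1)
(28 + J(9, -6)) - 67 = (28 + 1) - 67 = 29 - 67 = -38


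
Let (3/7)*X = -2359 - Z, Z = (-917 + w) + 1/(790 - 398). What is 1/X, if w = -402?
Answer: -168/407681 ≈ -0.00041209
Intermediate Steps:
Z = -517047/392 (Z = (-917 - 402) + 1/(790 - 398) = -1319 + 1/392 = -517047/392 ≈ -1319.0)
X = -407681/168 (X = 7*(-2359 - 1*(-517047/392))/3 = 7*(-2359 + 517047/392)/3 = (7/3)*(-407681/392) = -407681/168 ≈ -2426.7)
1/X = 1/(-407681/168) = -168/407681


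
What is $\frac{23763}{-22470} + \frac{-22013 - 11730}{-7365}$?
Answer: $\frac{38879381}{11032770} \approx 3.524$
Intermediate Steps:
$\frac{23763}{-22470} + \frac{-22013 - 11730}{-7365} = 23763 \left(- \frac{1}{22470}\right) + \left(-22013 - 11730\right) \left(- \frac{1}{7365}\right) = - \frac{7921}{7490} - - \frac{33743}{7365} = - \frac{7921}{7490} + \frac{33743}{7365} = \frac{38879381}{11032770}$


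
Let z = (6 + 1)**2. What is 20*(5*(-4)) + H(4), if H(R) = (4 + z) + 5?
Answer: -342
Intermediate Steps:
z = 49 (z = 7**2 = 49)
H(R) = 58 (H(R) = (4 + 49) + 5 = 53 + 5 = 58)
20*(5*(-4)) + H(4) = 20*(5*(-4)) + 58 = 20*(-20) + 58 = -400 + 58 = -342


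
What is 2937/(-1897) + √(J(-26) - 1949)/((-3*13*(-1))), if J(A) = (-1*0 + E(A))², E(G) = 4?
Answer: -2937/1897 + I*√1933/39 ≈ -1.5482 + 1.1273*I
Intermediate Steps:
J(A) = 16 (J(A) = (-1*0 + 4)² = (0 + 4)² = 4² = 16)
2937/(-1897) + √(J(-26) - 1949)/((-3*13*(-1))) = 2937/(-1897) + √(16 - 1949)/((-3*13*(-1))) = 2937*(-1/1897) + √(-1933)/((-39*(-1))) = -2937/1897 + (I*√1933)/39 = -2937/1897 + (I*√1933)*(1/39) = -2937/1897 + I*√1933/39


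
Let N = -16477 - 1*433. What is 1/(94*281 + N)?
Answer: 1/9504 ≈ 0.00010522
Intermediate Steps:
N = -16910 (N = -16477 - 433 = -16910)
1/(94*281 + N) = 1/(94*281 - 16910) = 1/(26414 - 16910) = 1/9504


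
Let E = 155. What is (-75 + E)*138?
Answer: 11040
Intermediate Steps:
(-75 + E)*138 = (-75 + 155)*138 = 80*138 = 11040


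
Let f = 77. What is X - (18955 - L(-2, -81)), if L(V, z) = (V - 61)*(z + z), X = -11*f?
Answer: -9596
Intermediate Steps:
X = -847 (X = -11*77 = -847)
L(V, z) = 2*z*(-61 + V) (L(V, z) = (-61 + V)*(2*z) = 2*z*(-61 + V))
X - (18955 - L(-2, -81)) = -847 - (18955 - 2*(-81)*(-61 - 2)) = -847 - (18955 - 2*(-81)*(-63)) = -847 - (18955 - 1*10206) = -847 - (18955 - 10206) = -847 - 1*8749 = -847 - 8749 = -9596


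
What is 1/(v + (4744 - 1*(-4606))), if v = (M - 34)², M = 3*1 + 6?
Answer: 1/9975 ≈ 0.00010025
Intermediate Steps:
M = 9 (M = 3 + 6 = 9)
v = 625 (v = (9 - 34)² = (-25)² = 625)
1/(v + (4744 - 1*(-4606))) = 1/(625 + (4744 - 1*(-4606))) = 1/(625 + (4744 + 4606)) = 1/(625 + 9350) = 1/9975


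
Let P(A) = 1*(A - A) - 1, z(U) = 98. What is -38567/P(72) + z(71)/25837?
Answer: 142350811/3691 ≈ 38567.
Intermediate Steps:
P(A) = -1 (P(A) = 1*0 - 1 = 0 - 1 = -1)
-38567/P(72) + z(71)/25837 = -38567/(-1) + 98/25837 = -38567*(-1) + 98*(1/25837) = 38567 + 14/3691 = 142350811/3691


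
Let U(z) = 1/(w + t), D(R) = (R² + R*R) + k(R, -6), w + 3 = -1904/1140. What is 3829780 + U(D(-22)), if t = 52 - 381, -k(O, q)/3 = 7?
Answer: 364196758595/95096 ≈ 3.8298e+6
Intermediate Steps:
k(O, q) = -21 (k(O, q) = -3*7 = -21)
w = -1331/285 (w = -3 - 1904/1140 = -3 - 1904*1/1140 = -3 - 476/285 = -1331/285 ≈ -4.6702)
t = -329
D(R) = -21 + 2*R² (D(R) = (R² + R*R) - 21 = (R² + R²) - 21 = 2*R² - 21 = -21 + 2*R²)
U(z) = -285/95096 (U(z) = 1/(-1331/285 - 329) = 1/(-95096/285) = -285/95096)
3829780 + U(D(-22)) = 3829780 - 285/95096 = 364196758595/95096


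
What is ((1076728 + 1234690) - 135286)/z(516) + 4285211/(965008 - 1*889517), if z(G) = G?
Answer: 41622387422/9738339 ≈ 4274.1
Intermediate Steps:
((1076728 + 1234690) - 135286)/z(516) + 4285211/(965008 - 1*889517) = ((1076728 + 1234690) - 135286)/516 + 4285211/(965008 - 1*889517) = (2311418 - 135286)*(1/516) + 4285211/(965008 - 889517) = 2176132*(1/516) + 4285211/75491 = 544033/129 + 4285211*(1/75491) = 544033/129 + 4285211/75491 = 41622387422/9738339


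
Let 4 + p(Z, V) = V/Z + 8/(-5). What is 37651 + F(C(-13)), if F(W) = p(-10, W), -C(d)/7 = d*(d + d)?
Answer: 37882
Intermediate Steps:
C(d) = -14*d² (C(d) = -7*d*(d + d) = -7*d*2*d = -14*d²)
p(Z, V) = -28/5 + V/Z (p(Z, V) = -4 + (V/Z + 8/(-5)) = -4 + (V/Z + 8*(-⅕)) = -4 + (V/Z - 8/5) = -4 + (-8/5 + V/Z) = -28/5 + V/Z)
F(W) = -28/5 - W/10 (F(W) = -28/5 + W/(-10) = -28/5 + W*(-⅒) = -28/5 - W/10)
37651 + F(C(-13)) = 37651 + (-28/5 - (-7)*(-13)²/5) = 37651 + (-28/5 - (-7)*169/5) = 37651 + (-28/5 - ⅒*(-2366)) = 37651 + (-28/5 + 1183/5) = 37651 + 231 = 37882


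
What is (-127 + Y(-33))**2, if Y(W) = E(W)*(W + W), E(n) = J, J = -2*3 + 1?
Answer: 41209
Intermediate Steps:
J = -5 (J = -6 + 1 = -5)
E(n) = -5
Y(W) = -10*W (Y(W) = -5*(W + W) = -10*W)
(-127 + Y(-33))**2 = (-127 - 10*(-33))**2 = (-127 + 330)**2 = 203**2 = 41209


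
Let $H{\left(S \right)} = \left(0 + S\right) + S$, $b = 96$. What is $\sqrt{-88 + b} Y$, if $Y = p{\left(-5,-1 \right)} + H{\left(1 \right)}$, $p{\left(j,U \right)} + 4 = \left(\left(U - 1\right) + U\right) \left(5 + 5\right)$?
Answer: $- 64 \sqrt{2} \approx -90.51$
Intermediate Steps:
$p{\left(j,U \right)} = -14 + 20 U$ ($p{\left(j,U \right)} = -4 + \left(\left(U - 1\right) + U\right) \left(5 + 5\right) = -4 + \left(\left(-1 + U\right) + U\right) 10 = -4 + \left(-1 + 2 U\right) 10 = -4 + \left(-10 + 20 U\right) = -14 + 20 U$)
$H{\left(S \right)} = 2 S$ ($H{\left(S \right)} = S + S = 2 S$)
$Y = -32$ ($Y = \left(-14 + 20 \left(-1\right)\right) + 2 \cdot 1 = \left(-14 - 20\right) + 2 = -34 + 2 = -32$)
$\sqrt{-88 + b} Y = \sqrt{-88 + 96} \left(-32\right) = \sqrt{8} \left(-32\right) = 2 \sqrt{2} \left(-32\right) = - 64 \sqrt{2}$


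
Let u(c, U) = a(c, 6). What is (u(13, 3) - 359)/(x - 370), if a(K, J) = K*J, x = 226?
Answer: 281/144 ≈ 1.9514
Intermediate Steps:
a(K, J) = J*K
u(c, U) = 6*c
(u(13, 3) - 359)/(x - 370) = (6*13 - 359)/(226 - 370) = (78 - 359)/(-144) = -281*(-1/144) = 281/144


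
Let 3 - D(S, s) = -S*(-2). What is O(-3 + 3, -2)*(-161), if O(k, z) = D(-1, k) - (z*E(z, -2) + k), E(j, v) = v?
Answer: -161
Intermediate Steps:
D(S, s) = 3 - 2*S (D(S, s) = 3 - (-S)*(-2) = 3 - 2*S)
O(k, z) = 5 - k + 2*z (O(k, z) = (3 - 2*(-1)) - (z*(-2) + k) = (3 + 2) - (-2*z + k) = 5 - (k - 2*z) = 5 + (-k + 2*z) = 5 - k + 2*z)
O(-3 + 3, -2)*(-161) = (5 - (-3 + 3) + 2*(-2))*(-161) = (5 - 1*0 - 4)*(-161) = (5 + 0 - 4)*(-161) = 1*(-161) = -161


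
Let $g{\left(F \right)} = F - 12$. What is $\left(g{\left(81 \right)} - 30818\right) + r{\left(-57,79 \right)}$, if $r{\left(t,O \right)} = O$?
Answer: $-30670$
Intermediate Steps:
$g{\left(F \right)} = -12 + F$ ($g{\left(F \right)} = F - 12 = -12 + F$)
$\left(g{\left(81 \right)} - 30818\right) + r{\left(-57,79 \right)} = \left(\left(-12 + 81\right) - 30818\right) + 79 = \left(69 - 30818\right) + 79 = -30749 + 79 = -30670$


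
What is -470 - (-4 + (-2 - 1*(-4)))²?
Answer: -474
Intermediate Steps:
-470 - (-4 + (-2 - 1*(-4)))² = -470 - (-4 + (-2 + 4))² = -470 - (-4 + 2)² = -470 - 1*(-2)² = -470 - 1*4 = -470 - 4 = -474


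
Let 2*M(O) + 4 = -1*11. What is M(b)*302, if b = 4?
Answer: -2265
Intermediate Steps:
M(O) = -15/2 (M(O) = -2 + (-1*11)/2 = -2 + (1/2)*(-11) = -2 - 11/2 = -15/2)
M(b)*302 = -15/2*302 = -2265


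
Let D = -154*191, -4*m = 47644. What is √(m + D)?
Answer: 5*I*√1653 ≈ 203.29*I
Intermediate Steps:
m = -11911 (m = -¼*47644 = -11911)
D = -29414
√(m + D) = √(-11911 - 29414) = √(-41325) = 5*I*√1653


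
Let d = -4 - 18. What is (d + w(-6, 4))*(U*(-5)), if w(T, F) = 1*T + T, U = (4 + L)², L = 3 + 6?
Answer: 28730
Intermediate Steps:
L = 9
U = 169 (U = (4 + 9)² = 13² = 169)
w(T, F) = 2*T (w(T, F) = T + T = 2*T)
d = -22
(d + w(-6, 4))*(U*(-5)) = (-22 + 2*(-6))*(169*(-5)) = (-22 - 12)*(-845) = -34*(-845) = 28730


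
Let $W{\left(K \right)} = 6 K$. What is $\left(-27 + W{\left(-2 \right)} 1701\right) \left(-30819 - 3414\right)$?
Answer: $699688287$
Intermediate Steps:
$\left(-27 + W{\left(-2 \right)} 1701\right) \left(-30819 - 3414\right) = \left(-27 + 6 \left(-2\right) 1701\right) \left(-30819 - 3414\right) = \left(-27 - 20412\right) \left(-34233\right) = \left(-20439\right) \left(-34233\right) = 699688287$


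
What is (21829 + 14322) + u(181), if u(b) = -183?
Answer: 35968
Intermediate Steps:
(21829 + 14322) + u(181) = (21829 + 14322) - 183 = 36151 - 183 = 35968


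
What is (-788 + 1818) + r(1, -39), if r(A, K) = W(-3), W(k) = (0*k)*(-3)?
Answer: 1030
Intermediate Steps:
W(k) = 0 (W(k) = 0*(-3) = 0)
r(A, K) = 0
(-788 + 1818) + r(1, -39) = (-788 + 1818) + 0 = 1030 + 0 = 1030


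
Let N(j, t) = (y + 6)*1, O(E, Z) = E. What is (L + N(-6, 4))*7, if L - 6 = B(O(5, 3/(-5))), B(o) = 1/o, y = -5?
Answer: 252/5 ≈ 50.400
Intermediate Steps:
B(o) = 1/o
N(j, t) = 1 (N(j, t) = (-5 + 6)*1 = 1*1 = 1)
L = 31/5 (L = 6 + 1/5 = 6 + ⅕ = 31/5 ≈ 6.2000)
(L + N(-6, 4))*7 = (31/5 + 1)*7 = (36/5)*7 = 252/5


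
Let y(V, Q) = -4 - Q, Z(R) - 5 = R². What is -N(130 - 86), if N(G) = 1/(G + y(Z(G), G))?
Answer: ¼ ≈ 0.25000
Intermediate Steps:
Z(R) = 5 + R²
N(G) = -¼ (N(G) = 1/(G + (-4 - G)) = 1/(-4) = -¼)
-N(130 - 86) = -1*(-¼) = ¼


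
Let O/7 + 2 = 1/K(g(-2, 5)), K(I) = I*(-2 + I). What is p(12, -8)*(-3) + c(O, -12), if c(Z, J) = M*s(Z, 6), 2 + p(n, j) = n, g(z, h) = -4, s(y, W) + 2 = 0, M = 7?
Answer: -44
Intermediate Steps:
s(y, W) = -2 (s(y, W) = -2 + 0 = -2)
p(n, j) = -2 + n
O = -329/24 (O = -14 + 7/((-4*(-2 - 4))) = -14 + 7/((-4*(-6))) = -14 + 7/24 = -329/24 ≈ -13.708)
c(Z, J) = -14 (c(Z, J) = 7*(-2) = -14)
p(12, -8)*(-3) + c(O, -12) = (-2 + 12)*(-3) - 14 = 10*(-3) - 14 = -30 - 14 = -44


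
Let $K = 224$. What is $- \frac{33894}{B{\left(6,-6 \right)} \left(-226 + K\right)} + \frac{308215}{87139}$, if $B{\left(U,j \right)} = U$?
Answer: $\frac{492864641}{174278} \approx 2828.0$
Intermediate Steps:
$- \frac{33894}{B{\left(6,-6 \right)} \left(-226 + K\right)} + \frac{308215}{87139} = - \frac{33894}{6 \left(-226 + 224\right)} + \frac{308215}{87139} = - \frac{33894}{6 \left(-2\right)} + 308215 \cdot \frac{1}{87139} = - \frac{33894}{-12} + \frac{308215}{87139} = \left(-33894\right) \left(- \frac{1}{12}\right) + \frac{308215}{87139} = \frac{5649}{2} + \frac{308215}{87139} = \frac{492864641}{174278}$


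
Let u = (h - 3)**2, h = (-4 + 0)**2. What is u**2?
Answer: 28561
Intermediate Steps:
h = 16 (h = (-4)**2 = 16)
u = 169 (u = (16 - 3)**2 = 13**2 = 169)
u**2 = 169**2 = 28561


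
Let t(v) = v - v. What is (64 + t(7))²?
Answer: 4096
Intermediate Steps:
t(v) = 0
(64 + t(7))² = (64 + 0)² = 64² = 4096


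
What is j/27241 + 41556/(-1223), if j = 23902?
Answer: -1102794850/33315743 ≈ -33.101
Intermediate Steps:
j/27241 + 41556/(-1223) = 23902/27241 + 41556/(-1223) = 23902*(1/27241) + 41556*(-1/1223) = 23902/27241 - 41556/1223 = -1102794850/33315743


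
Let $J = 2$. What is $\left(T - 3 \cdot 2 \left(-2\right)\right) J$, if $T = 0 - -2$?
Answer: $28$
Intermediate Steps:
$T = 2$ ($T = 0 + 2 = 2$)
$\left(T - 3 \cdot 2 \left(-2\right)\right) J = \left(2 - 3 \cdot 2 \left(-2\right)\right) 2 = \left(2 - -12\right) 2 = \left(2 + 12\right) 2 = 14 \cdot 2 = 28$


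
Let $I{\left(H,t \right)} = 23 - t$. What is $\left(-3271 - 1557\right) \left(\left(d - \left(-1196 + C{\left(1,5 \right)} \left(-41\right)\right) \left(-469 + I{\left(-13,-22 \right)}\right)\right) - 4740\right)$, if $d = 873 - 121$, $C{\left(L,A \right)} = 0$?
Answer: $2467552176$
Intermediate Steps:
$d = 752$
$\left(-3271 - 1557\right) \left(\left(d - \left(-1196 + C{\left(1,5 \right)} \left(-41\right)\right) \left(-469 + I{\left(-13,-22 \right)}\right)\right) - 4740\right) = \left(-3271 - 1557\right) \left(\left(752 - \left(-1196 + 0 \left(-41\right)\right) \left(-469 + \left(23 - -22\right)\right)\right) - 4740\right) = - 4828 \left(\left(752 - \left(-1196 + 0\right) \left(-469 + \left(23 + 22\right)\right)\right) - 4740\right) = - 4828 \left(\left(752 - - 1196 \left(-469 + 45\right)\right) - 4740\right) = - 4828 \left(\left(752 - \left(-1196\right) \left(-424\right)\right) - 4740\right) = - 4828 \left(\left(752 - 507104\right) - 4740\right) = - 4828 \left(-506352 - 4740\right) = \left(-4828\right) \left(-511092\right) = 2467552176$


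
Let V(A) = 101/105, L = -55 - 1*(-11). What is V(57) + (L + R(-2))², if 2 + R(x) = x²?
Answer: 185321/105 ≈ 1765.0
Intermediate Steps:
L = -44 (L = -55 + 11 = -44)
R(x) = -2 + x²
V(A) = 101/105 (V(A) = 101*(1/105) = 101/105)
V(57) + (L + R(-2))² = 101/105 + (-44 + (-2 + (-2)²))² = 101/105 + (-44 + (-2 + 4))² = 101/105 + (-44 + 2)² = 101/105 + (-42)² = 101/105 + 1764 = 185321/105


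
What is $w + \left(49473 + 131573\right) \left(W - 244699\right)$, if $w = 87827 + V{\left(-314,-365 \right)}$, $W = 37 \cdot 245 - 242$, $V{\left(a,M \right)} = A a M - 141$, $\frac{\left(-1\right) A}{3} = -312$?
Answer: $-42597043650$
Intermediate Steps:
$A = 936$ ($A = \left(-3\right) \left(-312\right) = 936$)
$V{\left(a,M \right)} = -141 + 936 M a$ ($V{\left(a,M \right)} = 936 a M - 141 = 936 M a - 141 = -141 + 936 M a$)
$W = 8823$ ($W = 9065 - 242 = 8823$)
$w = 107362646$ ($w = 87827 - \left(141 + 341640 \left(-314\right)\right) = 87827 + \left(-141 + 107274960\right) = 87827 + 107274819 = 107362646$)
$w + \left(49473 + 131573\right) \left(W - 244699\right) = 107362646 + \left(49473 + 131573\right) \left(8823 - 244699\right) = 107362646 + 181046 \left(-235876\right) = 107362646 - 42704406296 = -42597043650$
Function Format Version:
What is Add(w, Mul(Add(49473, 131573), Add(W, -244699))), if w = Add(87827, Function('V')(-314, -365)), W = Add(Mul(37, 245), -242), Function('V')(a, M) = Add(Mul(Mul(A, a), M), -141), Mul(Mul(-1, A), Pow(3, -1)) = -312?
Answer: -42597043650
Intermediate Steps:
A = 936 (A = Mul(-3, -312) = 936)
Function('V')(a, M) = Add(-141, Mul(936, M, a)) (Function('V')(a, M) = Add(Mul(Mul(936, a), M), -141) = Add(Mul(936, M, a), -141) = Add(-141, Mul(936, M, a)))
W = 8823 (W = Add(9065, -242) = 8823)
w = 107362646 (w = Add(87827, Add(-141, Mul(936, -365, -314))) = Add(87827, Add(-141, 107274960)) = Add(87827, 107274819) = 107362646)
Add(w, Mul(Add(49473, 131573), Add(W, -244699))) = Add(107362646, Mul(Add(49473, 131573), Add(8823, -244699))) = Add(107362646, Mul(181046, -235876)) = Add(107362646, -42704406296) = -42597043650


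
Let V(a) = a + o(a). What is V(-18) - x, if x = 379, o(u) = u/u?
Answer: -396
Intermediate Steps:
o(u) = 1
V(a) = 1 + a (V(a) = a + 1 = 1 + a)
V(-18) - x = (1 - 18) - 1*379 = -17 - 379 = -396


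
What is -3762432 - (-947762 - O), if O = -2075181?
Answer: -4889851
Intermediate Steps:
-3762432 - (-947762 - O) = -3762432 - (-947762 - 1*(-2075181)) = -3762432 - (-947762 + 2075181) = -3762432 - 1*1127419 = -3762432 - 1127419 = -4889851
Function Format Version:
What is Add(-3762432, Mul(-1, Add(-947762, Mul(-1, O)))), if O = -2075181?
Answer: -4889851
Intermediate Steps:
Add(-3762432, Mul(-1, Add(-947762, Mul(-1, O)))) = Add(-3762432, Mul(-1, Add(-947762, Mul(-1, -2075181)))) = Add(-3762432, Mul(-1, Add(-947762, 2075181))) = Add(-3762432, Mul(-1, 1127419)) = Add(-3762432, -1127419) = -4889851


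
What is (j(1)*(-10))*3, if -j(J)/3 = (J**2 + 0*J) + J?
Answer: 180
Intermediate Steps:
j(J) = -3*J - 3*J**2 (j(J) = -3*((J**2 + 0*J) + J) = -3*((J**2 + 0) + J) = -3*(J**2 + J) = -3*(J + J**2) = -3*J - 3*J**2)
(j(1)*(-10))*3 = (-3*1*(1 + 1)*(-10))*3 = (-3*1*2*(-10))*3 = -6*(-10)*3 = 60*3 = 180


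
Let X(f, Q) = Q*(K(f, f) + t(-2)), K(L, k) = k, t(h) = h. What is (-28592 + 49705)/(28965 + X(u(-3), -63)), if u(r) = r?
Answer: 21113/29280 ≈ 0.72107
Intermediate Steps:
X(f, Q) = Q*(-2 + f) (X(f, Q) = Q*(f - 2) = Q*(-2 + f))
(-28592 + 49705)/(28965 + X(u(-3), -63)) = (-28592 + 49705)/(28965 - 63*(-2 - 3)) = 21113/(28965 - 63*(-5)) = 21113/(28965 + 315) = 21113/29280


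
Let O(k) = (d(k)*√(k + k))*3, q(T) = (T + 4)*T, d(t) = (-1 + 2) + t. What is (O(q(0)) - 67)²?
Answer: 4489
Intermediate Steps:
d(t) = 1 + t
q(T) = T*(4 + T) (q(T) = (4 + T)*T = T*(4 + T))
O(k) = 3*√2*√k*(1 + k) (O(k) = ((1 + k)*√(k + k))*3 = ((1 + k)*√(2*k))*3 = ((1 + k)*(√2*√k))*3 = (√2*√k*(1 + k))*3 = 3*√2*√k*(1 + k))
(O(q(0)) - 67)² = (3*√2*√(0*(4 + 0))*(1 + 0*(4 + 0)) - 67)² = (3*√2*√(0*4)*(1 + 0*4) - 67)² = (3*√2*√0*(1 + 0) - 67)² = (3*√2*0*1 - 67)² = (0 - 67)² = (-67)² = 4489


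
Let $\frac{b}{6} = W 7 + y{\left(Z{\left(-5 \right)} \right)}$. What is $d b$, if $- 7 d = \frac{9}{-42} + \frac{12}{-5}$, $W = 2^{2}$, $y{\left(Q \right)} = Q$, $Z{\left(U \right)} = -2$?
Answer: $\frac{14274}{245} \approx 58.261$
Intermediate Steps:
$W = 4$
$d = \frac{183}{490}$ ($d = - \frac{\frac{9}{-42} + \frac{12}{-5}}{7} = - \frac{9 \left(- \frac{1}{42}\right) + 12 \left(- \frac{1}{5}\right)}{7} = - \frac{- \frac{3}{14} - \frac{12}{5}}{7} = \left(- \frac{1}{7}\right) \left(- \frac{183}{70}\right) = \frac{183}{490} \approx 0.37347$)
$b = 156$ ($b = 6 \left(4 \cdot 7 - 2\right) = 6 \left(28 - 2\right) = 6 \cdot 26 = 156$)
$d b = \frac{183}{490} \cdot 156 = \frac{14274}{245}$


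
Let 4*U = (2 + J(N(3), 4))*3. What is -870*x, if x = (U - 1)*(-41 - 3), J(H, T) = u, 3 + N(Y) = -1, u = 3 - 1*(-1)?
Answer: 133980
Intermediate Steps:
u = 4 (u = 3 + 1 = 4)
N(Y) = -4 (N(Y) = -3 - 1 = -4)
J(H, T) = 4
U = 9/2 (U = ((2 + 4)*3)/4 = (6*3)/4 = (1/4)*18 = 9/2 ≈ 4.5000)
x = -154 (x = (9/2 - 1)*(-41 - 3) = (7/2)*(-44) = -154)
-870*x = -870*(-154) = 133980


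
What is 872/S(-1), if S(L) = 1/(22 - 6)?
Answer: 13952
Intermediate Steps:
S(L) = 1/16
872/S(-1) = 872/(1/16) = 872*16 = 13952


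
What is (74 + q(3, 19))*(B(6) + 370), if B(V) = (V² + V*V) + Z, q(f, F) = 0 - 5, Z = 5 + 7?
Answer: 31326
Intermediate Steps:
Z = 12
q(f, F) = -5
B(V) = 12 + 2*V² (B(V) = (V² + V*V) + 12 = (V² + V²) + 12 = 2*V² + 12 = 12 + 2*V²)
(74 + q(3, 19))*(B(6) + 370) = (74 - 5)*((12 + 2*6²) + 370) = 69*((12 + 2*36) + 370) = 69*((12 + 72) + 370) = 69*(84 + 370) = 69*454 = 31326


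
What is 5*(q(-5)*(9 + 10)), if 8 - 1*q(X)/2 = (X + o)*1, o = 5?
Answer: 1520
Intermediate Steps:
q(X) = 6 - 2*X (q(X) = 16 - 2*(X + 5) = 16 - 2*(5 + X) = 16 + (-10 - 2*X) = 6 - 2*X)
5*(q(-5)*(9 + 10)) = 5*((6 - 2*(-5))*(9 + 10)) = 5*((6 + 10)*19) = 5*(16*19) = 5*304 = 1520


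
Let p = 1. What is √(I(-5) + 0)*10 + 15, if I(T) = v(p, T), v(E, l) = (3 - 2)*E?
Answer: 25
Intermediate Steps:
v(E, l) = E (v(E, l) = 1*E = E)
I(T) = 1
√(I(-5) + 0)*10 + 15 = √(1 + 0)*10 + 15 = √1*10 + 15 = 1*10 + 15 = 10 + 15 = 25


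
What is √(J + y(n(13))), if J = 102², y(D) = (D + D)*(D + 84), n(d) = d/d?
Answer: √10574 ≈ 102.83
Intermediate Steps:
n(d) = 1
y(D) = 2*D*(84 + D) (y(D) = (2*D)*(84 + D) = 2*D*(84 + D))
J = 10404
√(J + y(n(13))) = √(10404 + 2*1*(84 + 1)) = √(10404 + 2*1*85) = √(10404 + 170) = √10574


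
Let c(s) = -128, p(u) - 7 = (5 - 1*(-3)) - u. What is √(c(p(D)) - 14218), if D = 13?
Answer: 3*I*√1594 ≈ 119.77*I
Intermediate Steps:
p(u) = 15 - u (p(u) = 7 + ((5 - 1*(-3)) - u) = 7 + ((5 + 3) - u) = 7 + (8 - u) = 15 - u)
√(c(p(D)) - 14218) = √(-128 - 14218) = √(-14346) = 3*I*√1594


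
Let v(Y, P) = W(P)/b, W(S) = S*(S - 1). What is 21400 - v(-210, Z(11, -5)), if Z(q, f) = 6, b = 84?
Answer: 299595/14 ≈ 21400.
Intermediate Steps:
W(S) = S*(-1 + S)
v(Y, P) = P*(-1 + P)/84 (v(Y, P) = (P*(-1 + P))/84 = (P*(-1 + P))*(1/84) = P*(-1 + P)/84)
21400 - v(-210, Z(11, -5)) = 21400 - 6*(-1 + 6)/84 = 21400 - 6*5/84 = 21400 - 1*5/14 = 21400 - 5/14 = 299595/14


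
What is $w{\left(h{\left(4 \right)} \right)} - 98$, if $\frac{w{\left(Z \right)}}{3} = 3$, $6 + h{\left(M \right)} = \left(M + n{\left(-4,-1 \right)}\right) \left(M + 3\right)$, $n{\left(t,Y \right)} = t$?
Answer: $-89$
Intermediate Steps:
$h{\left(M \right)} = -6 + \left(-4 + M\right) \left(3 + M\right)$ ($h{\left(M \right)} = -6 + \left(M - 4\right) \left(M + 3\right) = -6 + \left(-4 + M\right) \left(3 + M\right)$)
$w{\left(Z \right)} = 9$ ($w{\left(Z \right)} = 3 \cdot 3 = 9$)
$w{\left(h{\left(4 \right)} \right)} - 98 = 9 - 98 = -89$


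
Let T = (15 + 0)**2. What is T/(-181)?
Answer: -225/181 ≈ -1.2431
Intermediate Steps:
T = 225 (T = 15**2 = 225)
T/(-181) = 225/(-181) = 225*(-1/181) = -225/181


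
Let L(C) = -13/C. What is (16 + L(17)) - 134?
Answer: -2019/17 ≈ -118.76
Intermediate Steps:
(16 + L(17)) - 134 = (16 - 13/17) - 134 = 259/17 - 134 = -2019/17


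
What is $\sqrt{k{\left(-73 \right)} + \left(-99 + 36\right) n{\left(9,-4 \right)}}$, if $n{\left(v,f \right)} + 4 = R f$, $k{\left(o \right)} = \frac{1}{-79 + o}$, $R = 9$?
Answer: $\frac{\sqrt{14555482}}{76} \approx 50.2$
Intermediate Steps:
$n{\left(v,f \right)} = -4 + 9 f$
$\sqrt{k{\left(-73 \right)} + \left(-99 + 36\right) n{\left(9,-4 \right)}} = \sqrt{\frac{1}{-79 - 73} + \left(-99 + 36\right) \left(-4 + 9 \left(-4\right)\right)} = \sqrt{\frac{1}{-152} - 63 \left(-4 - 36\right)} = \sqrt{- \frac{1}{152} - -2520} = \sqrt{- \frac{1}{152} + 2520} = \sqrt{\frac{383039}{152}} = \frac{\sqrt{14555482}}{76}$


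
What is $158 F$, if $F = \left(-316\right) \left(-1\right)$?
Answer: $49928$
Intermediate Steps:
$F = 316$
$158 F = 158 \cdot 316 = 49928$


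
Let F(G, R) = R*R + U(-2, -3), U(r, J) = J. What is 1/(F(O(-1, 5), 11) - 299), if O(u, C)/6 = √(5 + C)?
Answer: -1/181 ≈ -0.0055249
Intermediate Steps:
O(u, C) = 6*√(5 + C)
F(G, R) = -3 + R² (F(G, R) = R*R - 3 = R² - 3 = -3 + R²)
1/(F(O(-1, 5), 11) - 299) = 1/((-3 + 11²) - 299) = 1/((-3 + 121) - 299) = 1/(118 - 299) = 1/(-181) = -1/181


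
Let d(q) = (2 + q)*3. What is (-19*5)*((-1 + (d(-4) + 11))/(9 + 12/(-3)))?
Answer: -76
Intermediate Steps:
d(q) = 6 + 3*q
(-19*5)*((-1 + (d(-4) + 11))/(9 + 12/(-3))) = (-19*5)*((-1 + ((6 + 3*(-4)) + 11))/(9 + 12/(-3))) = -95*(-1 + ((6 - 12) + 11))/(9 + 12*(-⅓)) = -95*(-1 + (-6 + 11))/(9 - 4) = -95*(-1 + 5)/5 = -380/5 = -95*⅘ = -76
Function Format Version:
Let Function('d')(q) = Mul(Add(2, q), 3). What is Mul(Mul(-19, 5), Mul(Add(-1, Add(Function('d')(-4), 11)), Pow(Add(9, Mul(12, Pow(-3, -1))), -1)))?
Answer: -76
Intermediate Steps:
Function('d')(q) = Add(6, Mul(3, q))
Mul(Mul(-19, 5), Mul(Add(-1, Add(Function('d')(-4), 11)), Pow(Add(9, Mul(12, Pow(-3, -1))), -1))) = Mul(Mul(-19, 5), Mul(Add(-1, Add(Add(6, Mul(3, -4)), 11)), Pow(Add(9, Mul(12, Pow(-3, -1))), -1))) = Mul(-95, Mul(Add(-1, Add(Add(6, -12), 11)), Pow(Add(9, Mul(12, Rational(-1, 3))), -1))) = Mul(-95, Mul(Add(-1, Add(-6, 11)), Pow(Add(9, -4), -1))) = Mul(-95, Mul(Add(-1, 5), Pow(5, -1))) = Mul(-95, Mul(4, Rational(1, 5))) = Mul(-95, Rational(4, 5)) = -76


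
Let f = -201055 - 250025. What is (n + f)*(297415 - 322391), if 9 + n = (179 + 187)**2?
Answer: 7920713808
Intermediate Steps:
n = 133947 (n = -9 + (179 + 187)**2 = -9 + 366**2 = -9 + 133956 = 133947)
f = -451080
(n + f)*(297415 - 322391) = (133947 - 451080)*(297415 - 322391) = -317133*(-24976) = 7920713808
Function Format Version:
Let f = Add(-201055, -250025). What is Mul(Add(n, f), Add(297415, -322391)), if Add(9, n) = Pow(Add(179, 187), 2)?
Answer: 7920713808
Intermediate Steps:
n = 133947 (n = Add(-9, Pow(Add(179, 187), 2)) = Add(-9, Pow(366, 2)) = Add(-9, 133956) = 133947)
f = -451080
Mul(Add(n, f), Add(297415, -322391)) = Mul(Add(133947, -451080), Add(297415, -322391)) = Mul(-317133, -24976) = 7920713808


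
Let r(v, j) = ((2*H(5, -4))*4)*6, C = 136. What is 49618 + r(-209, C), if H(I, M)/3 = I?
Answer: 50338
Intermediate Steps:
H(I, M) = 3*I
r(v, j) = 720 (r(v, j) = ((2*(3*5))*4)*6 = ((2*15)*4)*6 = (30*4)*6 = 120*6 = 720)
49618 + r(-209, C) = 49618 + 720 = 50338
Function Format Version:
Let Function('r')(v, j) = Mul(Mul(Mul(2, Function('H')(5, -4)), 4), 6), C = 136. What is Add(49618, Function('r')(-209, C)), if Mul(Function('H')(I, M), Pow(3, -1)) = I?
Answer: 50338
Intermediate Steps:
Function('H')(I, M) = Mul(3, I)
Function('r')(v, j) = 720 (Function('r')(v, j) = Mul(Mul(Mul(2, Mul(3, 5)), 4), 6) = Mul(Mul(Mul(2, 15), 4), 6) = Mul(Mul(30, 4), 6) = Mul(120, 6) = 720)
Add(49618, Function('r')(-209, C)) = Add(49618, 720) = 50338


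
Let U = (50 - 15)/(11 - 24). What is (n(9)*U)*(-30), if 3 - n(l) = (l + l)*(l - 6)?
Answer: -53550/13 ≈ -4119.2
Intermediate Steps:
U = -35/13 (U = 35/(-13) = 35*(-1/13) = -35/13 ≈ -2.6923)
n(l) = 3 - 2*l*(-6 + l) (n(l) = 3 - (l + l)*(l - 6) = 3 - 2*l*(-6 + l))
(n(9)*U)*(-30) = ((3 - 2*9² + 12*9)*(-35/13))*(-30) = ((3 - 2*81 + 108)*(-35/13))*(-30) = ((3 - 162 + 108)*(-35/13))*(-30) = -51*(-35/13)*(-30) = (1785/13)*(-30) = -53550/13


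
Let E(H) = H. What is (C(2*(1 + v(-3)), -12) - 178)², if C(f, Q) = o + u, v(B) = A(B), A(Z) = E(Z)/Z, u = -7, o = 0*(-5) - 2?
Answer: 34969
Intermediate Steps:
o = -2 (o = 0 - 2 = -2)
A(Z) = 1 (A(Z) = Z/Z = 1)
v(B) = 1
C(f, Q) = -9 (C(f, Q) = -2 - 7 = -9)
(C(2*(1 + v(-3)), -12) - 178)² = (-9 - 178)² = (-187)² = 34969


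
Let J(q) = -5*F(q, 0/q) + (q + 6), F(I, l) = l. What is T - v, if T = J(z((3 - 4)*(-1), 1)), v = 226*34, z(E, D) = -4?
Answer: -7682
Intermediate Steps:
v = 7684
J(q) = 6 + q (J(q) = -0/q + (q + 6) = -5*0 + (6 + q) = 0 + (6 + q) = 6 + q)
T = 2 (T = 6 - 4 = 2)
T - v = 2 - 1*7684 = 2 - 7684 = -7682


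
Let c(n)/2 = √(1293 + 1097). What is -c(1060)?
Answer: -2*√2390 ≈ -97.775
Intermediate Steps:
c(n) = 2*√2390 (c(n) = 2*√(1293 + 1097) = 2*√2390)
-c(1060) = -2*√2390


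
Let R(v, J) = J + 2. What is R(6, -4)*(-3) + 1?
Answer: 7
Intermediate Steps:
R(v, J) = 2 + J
R(6, -4)*(-3) + 1 = (2 - 4)*(-3) + 1 = -2*(-3) + 1 = 6 + 1 = 7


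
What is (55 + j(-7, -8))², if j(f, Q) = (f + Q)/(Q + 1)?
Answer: 160000/49 ≈ 3265.3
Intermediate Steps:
j(f, Q) = (Q + f)/(1 + Q)
(55 + j(-7, -8))² = (55 + (-8 - 7)/(1 - 8))² = (55 - 15/(-7))² = (55 - ⅐*(-15))² = (55 + 15/7)² = (400/7)² = 160000/49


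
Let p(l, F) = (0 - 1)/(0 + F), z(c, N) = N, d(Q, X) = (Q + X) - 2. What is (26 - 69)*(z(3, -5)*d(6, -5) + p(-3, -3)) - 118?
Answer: -1042/3 ≈ -347.33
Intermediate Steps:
d(Q, X) = -2 + Q + X
p(l, F) = -1/F
(26 - 69)*(z(3, -5)*d(6, -5) + p(-3, -3)) - 118 = (26 - 69)*(-5*(-2 + 6 - 5) - 1/(-3)) - 118 = -43*(-5*(-1) - 1*(-⅓)) - 118 = -43*(5 + ⅓) - 118 = -43*16/3 - 118 = -688/3 - 118 = -1042/3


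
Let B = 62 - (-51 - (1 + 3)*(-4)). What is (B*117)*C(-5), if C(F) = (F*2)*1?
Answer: -113490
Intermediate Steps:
C(F) = 2*F (C(F) = (2*F)*1 = 2*F)
B = 97 (B = 62 - (-51 - 4*(-4)) = 62 - (-51 - 1*(-16)) = 62 - (-51 + 16) = 62 - 1*(-35) = 62 + 35 = 97)
(B*117)*C(-5) = (97*117)*(2*(-5)) = 11349*(-10) = -113490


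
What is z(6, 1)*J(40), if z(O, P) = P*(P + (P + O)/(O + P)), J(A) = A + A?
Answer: 160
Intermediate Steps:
J(A) = 2*A
z(O, P) = P*(1 + P) (z(O, P) = P*(P + (O + P)/(O + P)) = P*(P + 1) = P*(1 + P))
z(6, 1)*J(40) = (1*(1 + 1))*(2*40) = (1*2)*80 = 2*80 = 160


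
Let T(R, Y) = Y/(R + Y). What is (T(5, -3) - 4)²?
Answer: 121/4 ≈ 30.250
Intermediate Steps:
(T(5, -3) - 4)² = (-3/(5 - 3) - 4)² = (-3/2 - 4)² = (-11/2)² = 121/4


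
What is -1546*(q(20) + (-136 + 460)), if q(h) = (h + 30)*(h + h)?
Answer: -3592904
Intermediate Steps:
q(h) = 2*h*(30 + h) (q(h) = (30 + h)*(2*h) = 2*h*(30 + h))
-1546*(q(20) + (-136 + 460)) = -1546*(2*20*(30 + 20) + (-136 + 460)) = -1546*(2*20*50 + 324) = -1546*(2000 + 324) = -1546*2324 = -3592904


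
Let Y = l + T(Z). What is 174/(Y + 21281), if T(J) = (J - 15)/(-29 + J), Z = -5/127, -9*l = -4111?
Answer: 2887704/360768755 ≈ 0.0080043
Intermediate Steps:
l = 4111/9 (l = -⅑*(-4111) = 4111/9 ≈ 456.78)
Z = -5/127 (Z = -5*1/127 = -5/127 ≈ -0.039370)
T(J) = (-15 + J)/(-29 + J)
Y = 7589279/16596 (Y = 4111/9 + (-15 - 5/127)/(-29 - 5/127) = 4111/9 - 1910/127/(-3688/127) = 4111/9 - 127/3688*(-1910/127) = 4111/9 + 955/1844 = 7589279/16596 ≈ 457.30)
174/(Y + 21281) = 174/(7589279/16596 + 21281) = 174/(360768755/16596) = (16596/360768755)*174 = 2887704/360768755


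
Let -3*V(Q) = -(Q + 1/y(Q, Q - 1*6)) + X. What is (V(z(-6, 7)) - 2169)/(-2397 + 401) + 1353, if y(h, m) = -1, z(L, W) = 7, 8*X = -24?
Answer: 1351377/998 ≈ 1354.1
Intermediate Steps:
X = -3 (X = (1/8)*(-24) = -3)
V(Q) = 2/3 + Q/3 (V(Q) = -(-(Q + 1/(-1)) - 3)/3 = -(-(Q - 1) - 3)/3 = -(-(-1 + Q) - 3)/3 = -((1 - Q) - 3)/3 = -(-2 - Q)/3 = 2/3 + Q/3)
(V(z(-6, 7)) - 2169)/(-2397 + 401) + 1353 = ((2/3 + (1/3)*7) - 2169)/(-2397 + 401) + 1353 = ((2/3 + 7/3) - 2169)/(-1996) + 1353 = (3 - 2169)*(-1/1996) + 1353 = -2166*(-1/1996) + 1353 = 1083/998 + 1353 = 1351377/998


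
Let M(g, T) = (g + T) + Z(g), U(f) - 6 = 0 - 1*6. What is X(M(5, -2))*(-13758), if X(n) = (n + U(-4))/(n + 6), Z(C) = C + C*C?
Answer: -151338/13 ≈ -11641.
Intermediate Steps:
Z(C) = C + C²
U(f) = 0 (U(f) = 6 + (0 - 1*6) = 6 + (0 - 6) = 6 - 6 = 0)
M(g, T) = T + g + g*(1 + g) (M(g, T) = (g + T) + g*(1 + g) = (T + g) + g*(1 + g) = T + g + g*(1 + g))
X(n) = n/(6 + n) (X(n) = (n + 0)/(n + 6) = n/(6 + n))
X(M(5, -2))*(-13758) = ((-2 + 5 + 5*(1 + 5))/(6 + (-2 + 5 + 5*(1 + 5))))*(-13758) = ((-2 + 5 + 5*6)/(6 + (-2 + 5 + 5*6)))*(-13758) = ((-2 + 5 + 30)/(6 + (-2 + 5 + 30)))*(-13758) = (33/(6 + 33))*(-13758) = (33/39)*(-13758) = (33*(1/39))*(-13758) = (11/13)*(-13758) = -151338/13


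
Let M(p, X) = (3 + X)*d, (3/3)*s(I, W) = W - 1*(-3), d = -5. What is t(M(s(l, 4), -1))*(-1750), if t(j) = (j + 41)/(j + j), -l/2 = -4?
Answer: 5425/2 ≈ 2712.5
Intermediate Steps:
l = 8 (l = -2*(-4) = 8)
s(I, W) = 3 + W (s(I, W) = W - 1*(-3) = W + 3 = 3 + W)
M(p, X) = -15 - 5*X (M(p, X) = (3 + X)*(-5) = -15 - 5*X)
t(j) = (41 + j)/(2*j) (t(j) = (41 + j)/((2*j)) = (41 + j)*(1/(2*j)) = (41 + j)/(2*j))
t(M(s(l, 4), -1))*(-1750) = ((41 + (-15 - 5*(-1)))/(2*(-15 - 5*(-1))))*(-1750) = ((41 + (-15 + 5))/(2*(-15 + 5)))*(-1750) = ((½)*(41 - 10)/(-10))*(-1750) = ((½)*(-⅒)*31)*(-1750) = -31/20*(-1750) = 5425/2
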